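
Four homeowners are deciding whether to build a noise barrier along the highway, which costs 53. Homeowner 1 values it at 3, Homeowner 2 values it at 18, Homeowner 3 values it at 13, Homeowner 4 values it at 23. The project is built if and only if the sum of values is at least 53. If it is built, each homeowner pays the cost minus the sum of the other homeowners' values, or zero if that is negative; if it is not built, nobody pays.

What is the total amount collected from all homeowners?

Total value 57 ≥ cost 53, so it is built.
Homeowner 1: others sum to 54; max(0, 53 - 54) = 0.
Homeowner 2: others sum to 39; max(0, 53 - 39) = 14.
Homeowner 3: others sum to 44; max(0, 53 - 44) = 9.
Homeowner 4: others sum to 34; max(0, 53 - 34) = 19.
Total collected = 0 + 14 + 9 + 19 = 42.

42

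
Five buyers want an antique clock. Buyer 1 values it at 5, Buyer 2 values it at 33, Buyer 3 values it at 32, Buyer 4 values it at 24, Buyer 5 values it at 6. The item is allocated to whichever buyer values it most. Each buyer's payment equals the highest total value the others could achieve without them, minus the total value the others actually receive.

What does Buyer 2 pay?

Buyer 2 has the highest value and receives the item.
Without Buyer 2, the item would go to the next-highest value, 32, so the others could achieve 32.
With Buyer 2 present and winning, the others receive nothing, so their total is 0.
Payment = 32 - 0 = 32.

32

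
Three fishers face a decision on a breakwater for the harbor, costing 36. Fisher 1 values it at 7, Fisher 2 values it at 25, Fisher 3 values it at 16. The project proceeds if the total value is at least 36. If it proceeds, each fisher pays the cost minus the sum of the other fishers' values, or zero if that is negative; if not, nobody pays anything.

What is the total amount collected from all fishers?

Total value 48 ≥ cost 36, so it is built.
Fisher 1: others sum to 41; max(0, 36 - 41) = 0.
Fisher 2: others sum to 23; max(0, 36 - 23) = 13.
Fisher 3: others sum to 32; max(0, 36 - 32) = 4.
Total collected = 0 + 13 + 4 = 17.

17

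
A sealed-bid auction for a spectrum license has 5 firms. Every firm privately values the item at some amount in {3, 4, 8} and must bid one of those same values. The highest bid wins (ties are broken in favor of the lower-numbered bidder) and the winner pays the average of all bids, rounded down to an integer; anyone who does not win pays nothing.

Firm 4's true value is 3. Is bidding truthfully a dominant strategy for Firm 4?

Yes

Check each profile of the others' bids and compare truth against every alternative bid.
Others bid (3, 3, 3, 3): truth gives 0, best alternative gives 0.
Others bid (3, 3, 3, 4): truth gives 0, best alternative gives 0.
Others bid (3, 3, 3, 8): truth gives 0, best alternative gives 0.
Others bid (3, 3, 4, 3): truth gives 0, best alternative gives 0.
Others bid (3, 3, 4, 4): truth gives 0, best alternative gives 0.
Others bid (3, 3, 4, 8): truth gives 0, best alternative gives 0.
(Remaining 75 profiles checked similarly; truth is weakly best in each.)
In every case the truthful bid is at least as good as any alternative, so it is a dominant strategy.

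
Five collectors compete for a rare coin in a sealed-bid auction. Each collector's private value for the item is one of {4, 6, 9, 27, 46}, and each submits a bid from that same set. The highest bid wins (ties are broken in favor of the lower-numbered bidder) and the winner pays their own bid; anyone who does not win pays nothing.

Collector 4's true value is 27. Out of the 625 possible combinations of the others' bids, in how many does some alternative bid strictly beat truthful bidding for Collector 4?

Others bid (4, 4, 4, 4): truth gives 0; bid 6 gives 21 > 0. Violating.
Others bid (4, 4, 4, 6): truth gives 0; bid 6 gives 21 > 0. Violating.
Others bid (4, 4, 4, 9): truth gives 0; bid 9 gives 18 > 0. Violating.
Others bid (4, 4, 6, 4): truth gives 0; bid 9 gives 18 > 0. Violating.
Others bid (4, 4, 4, 27): truth gives 0; no alternative beats it.
Others bid (4, 4, 4, 46): truth gives 0; no alternative beats it.
(Checking all 625 profiles: 24 have a profitable deviation, 601 do not.)

24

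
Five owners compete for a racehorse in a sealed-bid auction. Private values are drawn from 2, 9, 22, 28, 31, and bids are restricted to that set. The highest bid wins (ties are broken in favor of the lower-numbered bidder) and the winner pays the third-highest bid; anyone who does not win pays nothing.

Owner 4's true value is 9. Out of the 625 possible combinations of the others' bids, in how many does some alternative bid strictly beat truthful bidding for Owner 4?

Others bid (2, 2, 2, 22): truth gives 0; bid 22 gives 7 > 0. Violating.
Others bid (2, 2, 2, 28): truth gives 0; bid 28 gives 7 > 0. Violating.
Others bid (2, 2, 2, 31): truth gives 0; bid 31 gives 7 > 0. Violating.
Others bid (2, 2, 9, 2): truth gives 0; bid 22 gives 7 > 0. Violating.
Others bid (2, 2, 2, 2): truth gives 7; no alternative beats it.
Others bid (2, 2, 2, 9): truth gives 7; no alternative beats it.
(Checking all 625 profiles: 12 have a profitable deviation, 613 do not.)

12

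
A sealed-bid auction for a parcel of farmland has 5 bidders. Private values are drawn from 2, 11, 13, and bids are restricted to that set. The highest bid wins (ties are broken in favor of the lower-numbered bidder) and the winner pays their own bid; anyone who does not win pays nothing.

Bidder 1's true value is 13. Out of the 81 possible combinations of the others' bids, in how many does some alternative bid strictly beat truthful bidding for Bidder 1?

16

Others bid (2, 2, 2, 2): truth gives 0; bid 2 gives 11 > 0. Violating.
Others bid (2, 2, 2, 11): truth gives 0; bid 11 gives 2 > 0. Violating.
Others bid (2, 2, 11, 2): truth gives 0; bid 11 gives 2 > 0. Violating.
Others bid (2, 2, 11, 11): truth gives 0; bid 11 gives 2 > 0. Violating.
Others bid (2, 2, 2, 13): truth gives 0; no alternative beats it.
Others bid (2, 2, 11, 13): truth gives 0; no alternative beats it.
(Checking all 81 profiles: 16 have a profitable deviation, 65 do not.)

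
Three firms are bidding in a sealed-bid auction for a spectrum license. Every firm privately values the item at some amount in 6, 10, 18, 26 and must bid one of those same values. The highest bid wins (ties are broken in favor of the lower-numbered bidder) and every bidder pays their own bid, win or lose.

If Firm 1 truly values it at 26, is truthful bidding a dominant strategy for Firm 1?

Consider the case where Firm 2 bids 6 and Firm 3 bids 6.
Truthful bid 26: wins, pays 26, utility 26 - 26 = 0.
Bid 6 instead: wins, pays 6, utility 26 - 6 = 20.
Since 20 > 0, bidding 6 is strictly better here, so truthful bidding is not dominant.

No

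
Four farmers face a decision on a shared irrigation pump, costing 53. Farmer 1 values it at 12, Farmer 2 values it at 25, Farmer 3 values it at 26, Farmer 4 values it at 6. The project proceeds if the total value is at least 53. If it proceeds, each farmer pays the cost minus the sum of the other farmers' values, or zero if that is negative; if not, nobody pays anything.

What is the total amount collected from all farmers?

Total value 69 ≥ cost 53, so it is built.
Farmer 1: others sum to 57; max(0, 53 - 57) = 0.
Farmer 2: others sum to 44; max(0, 53 - 44) = 9.
Farmer 3: others sum to 43; max(0, 53 - 43) = 10.
Farmer 4: others sum to 63; max(0, 53 - 63) = 0.
Total collected = 0 + 9 + 10 + 0 = 19.

19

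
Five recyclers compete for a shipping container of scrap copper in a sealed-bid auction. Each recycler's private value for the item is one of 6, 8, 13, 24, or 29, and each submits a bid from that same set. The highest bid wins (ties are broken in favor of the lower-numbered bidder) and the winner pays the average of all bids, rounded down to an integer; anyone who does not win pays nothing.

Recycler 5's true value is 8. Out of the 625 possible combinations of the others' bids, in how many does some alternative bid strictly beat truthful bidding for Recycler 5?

4

Others bid (6, 6, 6, 8): truth gives 0; bid 13 gives 1 > 0. Violating.
Others bid (6, 6, 8, 6): truth gives 0; bid 13 gives 1 > 0. Violating.
Others bid (6, 8, 6, 6): truth gives 0; bid 13 gives 1 > 0. Violating.
Others bid (8, 6, 6, 6): truth gives 0; bid 13 gives 1 > 0. Violating.
Others bid (6, 6, 6, 6): truth gives 2; no alternative beats it.
Others bid (6, 6, 6, 13): truth gives 0; no alternative beats it.
(Checking all 625 profiles: 4 have a profitable deviation, 621 do not.)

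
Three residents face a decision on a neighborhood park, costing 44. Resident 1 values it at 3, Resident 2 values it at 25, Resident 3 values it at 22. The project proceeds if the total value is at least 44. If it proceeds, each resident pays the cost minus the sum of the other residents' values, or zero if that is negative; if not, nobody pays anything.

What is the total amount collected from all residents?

Total value 50 ≥ cost 44, so it is built.
Resident 1: others sum to 47; max(0, 44 - 47) = 0.
Resident 2: others sum to 25; max(0, 44 - 25) = 19.
Resident 3: others sum to 28; max(0, 44 - 28) = 16.
Total collected = 0 + 19 + 16 = 35.

35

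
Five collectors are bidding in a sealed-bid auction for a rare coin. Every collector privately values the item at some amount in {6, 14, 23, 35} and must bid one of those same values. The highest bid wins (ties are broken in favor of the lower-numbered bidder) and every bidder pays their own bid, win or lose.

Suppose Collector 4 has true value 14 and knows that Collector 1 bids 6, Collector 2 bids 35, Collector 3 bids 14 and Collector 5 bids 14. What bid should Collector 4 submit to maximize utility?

Bid 6: loses but pays 6, utility -6.
Bid 14: loses but pays 14, utility -14.
Bid 23: loses but pays 23, utility -23.
Bid 35: loses but pays 35, utility -35.
The best choice is 6 with utility -6.

6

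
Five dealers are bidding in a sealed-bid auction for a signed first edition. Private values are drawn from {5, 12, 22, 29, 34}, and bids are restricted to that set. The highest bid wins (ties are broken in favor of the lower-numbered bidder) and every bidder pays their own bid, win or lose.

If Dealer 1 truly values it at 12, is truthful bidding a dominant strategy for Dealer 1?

Consider the case where Dealer 2 bids 5, Dealer 3 bids 5, Dealer 4 bids 5 and Dealer 5 bids 5.
Truthful bid 12: wins, pays 12, utility 12 - 12 = 0.
Bid 5 instead: wins, pays 5, utility 12 - 5 = 7.
Since 7 > 0, bidding 5 is strictly better here, so truthful bidding is not dominant.

No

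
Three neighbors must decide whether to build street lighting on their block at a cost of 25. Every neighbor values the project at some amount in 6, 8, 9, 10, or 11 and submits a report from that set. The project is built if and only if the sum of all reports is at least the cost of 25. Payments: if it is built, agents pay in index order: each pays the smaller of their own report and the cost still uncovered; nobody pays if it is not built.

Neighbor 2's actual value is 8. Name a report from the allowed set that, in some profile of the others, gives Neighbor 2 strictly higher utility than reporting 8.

6

Suppose Neighbor 1 reports 8 and Neighbor 3 reports 11.
Report 8: project built, pays 8, utility 8 - 8 = 0.
Report 6: project built, pays 6, utility 8 - 6 = 2.
So reporting 6 beats truth here (2 > 0).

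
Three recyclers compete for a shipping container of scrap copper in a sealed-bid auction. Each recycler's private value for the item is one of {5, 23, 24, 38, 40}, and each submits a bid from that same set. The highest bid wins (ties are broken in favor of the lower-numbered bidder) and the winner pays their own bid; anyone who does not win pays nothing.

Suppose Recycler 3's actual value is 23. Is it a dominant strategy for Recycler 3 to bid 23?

Yes

Check each profile of the others' bids and compare truth against every alternative bid.
Others bid (5, 5): truth gives 0, best alternative gives 0.
Others bid (5, 23): truth gives 0, best alternative gives 0.
Others bid (5, 24): truth gives 0, best alternative gives 0.
Others bid (5, 38): truth gives 0, best alternative gives 0.
Others bid (5, 40): truth gives 0, best alternative gives 0.
Others bid (23, 5): truth gives 0, best alternative gives 0.
(Remaining 19 profiles checked similarly; truth is weakly best in each.)
In every case the truthful bid is at least as good as any alternative, so it is a dominant strategy.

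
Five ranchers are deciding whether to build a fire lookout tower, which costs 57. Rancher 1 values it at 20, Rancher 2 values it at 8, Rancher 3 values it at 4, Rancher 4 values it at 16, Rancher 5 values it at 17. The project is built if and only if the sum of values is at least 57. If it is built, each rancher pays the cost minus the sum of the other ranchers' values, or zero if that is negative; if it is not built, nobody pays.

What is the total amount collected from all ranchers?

29

Total value 65 ≥ cost 57, so it is built.
Rancher 1: others sum to 45; max(0, 57 - 45) = 12.
Rancher 2: others sum to 57; max(0, 57 - 57) = 0.
Rancher 3: others sum to 61; max(0, 57 - 61) = 0.
Rancher 4: others sum to 49; max(0, 57 - 49) = 8.
Rancher 5: others sum to 48; max(0, 57 - 48) = 9.
Total collected = 12 + 0 + 0 + 8 + 9 = 29.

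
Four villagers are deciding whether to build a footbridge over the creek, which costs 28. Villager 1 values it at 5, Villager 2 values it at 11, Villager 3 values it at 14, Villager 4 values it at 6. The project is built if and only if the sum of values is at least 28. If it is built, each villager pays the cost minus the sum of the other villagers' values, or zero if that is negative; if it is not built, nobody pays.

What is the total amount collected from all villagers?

Total value 36 ≥ cost 28, so it is built.
Villager 1: others sum to 31; max(0, 28 - 31) = 0.
Villager 2: others sum to 25; max(0, 28 - 25) = 3.
Villager 3: others sum to 22; max(0, 28 - 22) = 6.
Villager 4: others sum to 30; max(0, 28 - 30) = 0.
Total collected = 0 + 3 + 6 + 0 = 9.

9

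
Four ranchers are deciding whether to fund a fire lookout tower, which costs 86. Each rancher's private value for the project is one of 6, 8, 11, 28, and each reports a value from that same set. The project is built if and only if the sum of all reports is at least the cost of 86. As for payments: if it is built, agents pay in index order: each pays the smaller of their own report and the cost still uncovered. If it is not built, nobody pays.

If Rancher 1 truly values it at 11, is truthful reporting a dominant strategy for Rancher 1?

No

Consider the case where Rancher 2 reports 28, Rancher 3 reports 28 and Rancher 4 reports 28.
Truthful report 11: project built, pays 11, utility 11 - 11 = 0.
Report 6 instead: project built, pays 6, utility 11 - 6 = 5.
Since 5 > 0, reporting 6 is strictly better here, so truthful reporting is not dominant.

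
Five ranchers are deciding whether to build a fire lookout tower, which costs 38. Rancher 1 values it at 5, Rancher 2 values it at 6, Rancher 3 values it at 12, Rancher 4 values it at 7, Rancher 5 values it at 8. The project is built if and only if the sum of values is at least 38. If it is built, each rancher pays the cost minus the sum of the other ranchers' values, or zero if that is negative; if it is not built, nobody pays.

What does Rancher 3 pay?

12

Total value 38 ≥ cost 38, so the project is built.
The other ranchers' values sum to 26.
Cost minus that sum is 38 - 26 = 12.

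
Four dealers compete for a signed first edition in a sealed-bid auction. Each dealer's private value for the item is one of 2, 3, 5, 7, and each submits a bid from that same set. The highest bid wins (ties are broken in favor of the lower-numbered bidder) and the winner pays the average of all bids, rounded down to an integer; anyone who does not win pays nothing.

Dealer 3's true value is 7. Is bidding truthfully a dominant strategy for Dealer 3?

No

Consider the case where Dealer 1 bids 2, Dealer 2 bids 2 and Dealer 4 bids 2.
Truthful bid 7: wins, pays 3, utility 7 - 3 = 4.
Bid 3 instead: wins, pays 2, utility 7 - 2 = 5.
Since 5 > 4, bidding 3 is strictly better here, so truthful bidding is not dominant.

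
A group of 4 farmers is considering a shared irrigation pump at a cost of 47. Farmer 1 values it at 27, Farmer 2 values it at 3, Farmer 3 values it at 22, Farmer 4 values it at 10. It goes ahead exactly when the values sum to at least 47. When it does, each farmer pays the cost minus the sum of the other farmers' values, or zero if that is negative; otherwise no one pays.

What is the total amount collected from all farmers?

Total value 62 ≥ cost 47, so it is built.
Farmer 1: others sum to 35; max(0, 47 - 35) = 12.
Farmer 2: others sum to 59; max(0, 47 - 59) = 0.
Farmer 3: others sum to 40; max(0, 47 - 40) = 7.
Farmer 4: others sum to 52; max(0, 47 - 52) = 0.
Total collected = 12 + 0 + 7 + 0 = 19.

19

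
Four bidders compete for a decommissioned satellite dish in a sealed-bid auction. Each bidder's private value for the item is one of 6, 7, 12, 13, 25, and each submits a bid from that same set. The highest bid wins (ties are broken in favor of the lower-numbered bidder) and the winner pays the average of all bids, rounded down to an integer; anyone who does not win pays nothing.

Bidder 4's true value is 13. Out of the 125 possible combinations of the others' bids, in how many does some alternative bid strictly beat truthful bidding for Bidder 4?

Others bid (6, 6, 6): truth gives 6; bid 7 gives 7 > 6. Violating.
Others bid (6, 6, 7): truth gives 5; bid 12 gives 6 > 5. Violating.
Others bid (6, 6, 13): truth gives 0; bid 25 gives 1 > 0. Violating.
Others bid (6, 7, 6): truth gives 5; bid 12 gives 6 > 5. Violating.
Others bid (6, 6, 12): truth gives 4; no alternative beats it.
Others bid (6, 6, 25): truth gives 0; no alternative beats it.
(Checking all 125 profiles: 13 have a profitable deviation, 112 do not.)

13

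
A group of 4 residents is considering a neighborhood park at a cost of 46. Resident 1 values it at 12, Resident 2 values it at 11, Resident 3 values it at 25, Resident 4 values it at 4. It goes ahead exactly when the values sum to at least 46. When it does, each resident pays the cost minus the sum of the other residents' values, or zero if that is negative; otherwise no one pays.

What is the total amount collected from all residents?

30

Total value 52 ≥ cost 46, so it is built.
Resident 1: others sum to 40; max(0, 46 - 40) = 6.
Resident 2: others sum to 41; max(0, 46 - 41) = 5.
Resident 3: others sum to 27; max(0, 46 - 27) = 19.
Resident 4: others sum to 48; max(0, 46 - 48) = 0.
Total collected = 6 + 5 + 19 + 0 = 30.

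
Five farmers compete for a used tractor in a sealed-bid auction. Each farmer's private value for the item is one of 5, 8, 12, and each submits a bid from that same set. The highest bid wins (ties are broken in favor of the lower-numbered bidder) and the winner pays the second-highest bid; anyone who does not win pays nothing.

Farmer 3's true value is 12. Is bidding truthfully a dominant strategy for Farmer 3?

Check each profile of the others' bids and compare truth against every alternative bid.
Others bid (5, 8, 5, 5): truth gives 4, best alternative gives 0.
Others bid (5, 8, 5, 8): truth gives 4, best alternative gives 0.
Others bid (5, 8, 8, 5): truth gives 4, best alternative gives 0.
Others bid (5, 8, 8, 8): truth gives 4, best alternative gives 0.
Others bid (8, 5, 5, 5): truth gives 4, best alternative gives 0.
Others bid (8, 5, 5, 8): truth gives 4, best alternative gives 0.
(Remaining 75 profiles checked similarly; truth is weakly best in each.)
In every case the truthful bid is at least as good as any alternative, so it is a dominant strategy.

Yes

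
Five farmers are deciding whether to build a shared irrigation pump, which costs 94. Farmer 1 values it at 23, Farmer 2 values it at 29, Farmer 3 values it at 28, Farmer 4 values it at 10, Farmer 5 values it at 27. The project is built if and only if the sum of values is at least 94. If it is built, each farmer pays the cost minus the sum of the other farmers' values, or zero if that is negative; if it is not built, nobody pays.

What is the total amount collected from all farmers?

15

Total value 117 ≥ cost 94, so it is built.
Farmer 1: others sum to 94; max(0, 94 - 94) = 0.
Farmer 2: others sum to 88; max(0, 94 - 88) = 6.
Farmer 3: others sum to 89; max(0, 94 - 89) = 5.
Farmer 4: others sum to 107; max(0, 94 - 107) = 0.
Farmer 5: others sum to 90; max(0, 94 - 90) = 4.
Total collected = 0 + 6 + 5 + 0 + 4 = 15.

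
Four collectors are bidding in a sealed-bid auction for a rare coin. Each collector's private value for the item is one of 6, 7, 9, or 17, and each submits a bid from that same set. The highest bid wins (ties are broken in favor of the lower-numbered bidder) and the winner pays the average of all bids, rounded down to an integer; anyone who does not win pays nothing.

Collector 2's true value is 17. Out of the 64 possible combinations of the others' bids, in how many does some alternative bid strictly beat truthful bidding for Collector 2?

Others bid (6, 6, 6): truth gives 9; bid 7 gives 11 > 9. Violating.
Others bid (6, 6, 7): truth gives 8; bid 7 gives 11 > 8. Violating.
Others bid (6, 6, 9): truth gives 8; bid 9 gives 10 > 8. Violating.
Others bid (6, 7, 6): truth gives 8; bid 7 gives 11 > 8. Violating.
Others bid (6, 6, 17): truth gives 6; no alternative beats it.
Others bid (6, 7, 17): truth gives 6; no alternative beats it.
(Checking all 64 profiles: 18 have a profitable deviation, 46 do not.)

18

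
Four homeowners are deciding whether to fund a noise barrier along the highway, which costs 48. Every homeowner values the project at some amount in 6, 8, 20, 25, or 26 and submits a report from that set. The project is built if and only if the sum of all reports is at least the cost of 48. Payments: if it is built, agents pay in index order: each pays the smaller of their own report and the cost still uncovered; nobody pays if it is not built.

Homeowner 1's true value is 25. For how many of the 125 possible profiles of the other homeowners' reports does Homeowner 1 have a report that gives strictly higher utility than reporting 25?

Others report (6, 6, 20): truth gives 0; report 20 gives 5 > 0. Violating.
Others report (6, 6, 25): truth gives 0; report 20 gives 5 > 0. Violating.
Others report (6, 6, 26): truth gives 0; report 20 gives 5 > 0. Violating.
Others report (6, 8, 20): truth gives 0; report 20 gives 5 > 0. Violating.
Others report (6, 6, 6): truth gives 0; no alternative beats it.
Others report (6, 6, 8): truth gives 0; no alternative beats it.
(Checking all 125 profiles: 117 have a profitable deviation, 8 do not.)

117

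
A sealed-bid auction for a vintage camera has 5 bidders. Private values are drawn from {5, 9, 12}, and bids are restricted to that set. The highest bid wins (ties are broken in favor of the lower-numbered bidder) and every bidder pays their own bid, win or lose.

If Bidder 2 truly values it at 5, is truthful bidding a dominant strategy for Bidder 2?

No

Consider the case where Bidder 1 bids 5, Bidder 3 bids 5, Bidder 4 bids 5 and Bidder 5 bids 5.
Truthful bid 5: loses but pays 5, utility -5.
Bid 9 instead: wins, pays 9, utility 5 - 9 = -4.
Since -4 > -5, bidding 9 is strictly better here, so truthful bidding is not dominant.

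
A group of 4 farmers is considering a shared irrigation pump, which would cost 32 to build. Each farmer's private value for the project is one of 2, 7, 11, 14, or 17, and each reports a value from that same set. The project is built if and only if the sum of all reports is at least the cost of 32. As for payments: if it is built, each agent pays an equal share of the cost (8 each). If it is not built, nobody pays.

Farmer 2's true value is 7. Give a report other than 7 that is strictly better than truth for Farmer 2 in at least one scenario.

2

Suppose Farmer 1 reports 2, Farmer 3 reports 7 and Farmer 4 reports 17.
Report 7: project built, pays 8, utility 7 - 8 = -1.
Report 2: project not built, utility 0.
So reporting 2 beats truth here (0 > -1).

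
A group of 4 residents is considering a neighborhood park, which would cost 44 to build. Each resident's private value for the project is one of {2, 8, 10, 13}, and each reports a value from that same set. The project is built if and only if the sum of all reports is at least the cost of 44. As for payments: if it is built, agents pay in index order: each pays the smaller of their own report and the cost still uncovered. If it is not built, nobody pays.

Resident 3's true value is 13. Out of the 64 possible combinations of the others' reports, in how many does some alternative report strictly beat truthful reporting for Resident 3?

7

Others report (8, 13, 13): truth gives 0; report 10 gives 3 > 0. Violating.
Others report (10, 13, 13): truth gives 0; report 8 gives 5 > 0. Violating.
Others report (13, 8, 13): truth gives 0; report 10 gives 3 > 0. Violating.
Others report (13, 10, 13): truth gives 0; report 8 gives 5 > 0. Violating.
Others report (2, 2, 2): truth gives 0; no alternative beats it.
Others report (2, 2, 8): truth gives 0; no alternative beats it.
(Checking all 64 profiles: 7 have a profitable deviation, 57 do not.)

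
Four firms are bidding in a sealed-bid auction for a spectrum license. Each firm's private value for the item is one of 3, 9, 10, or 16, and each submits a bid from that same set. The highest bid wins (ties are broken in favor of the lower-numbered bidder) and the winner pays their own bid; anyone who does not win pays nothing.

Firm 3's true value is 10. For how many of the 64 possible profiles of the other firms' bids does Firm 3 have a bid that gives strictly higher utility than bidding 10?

2

Others bid (3, 3, 3): truth gives 0; bid 9 gives 1 > 0. Violating.
Others bid (3, 3, 9): truth gives 0; bid 9 gives 1 > 0. Violating.
Others bid (3, 3, 10): truth gives 0; no alternative beats it.
Others bid (3, 3, 16): truth gives 0; no alternative beats it.
(Checking all 64 profiles: 2 have a profitable deviation, 62 do not.)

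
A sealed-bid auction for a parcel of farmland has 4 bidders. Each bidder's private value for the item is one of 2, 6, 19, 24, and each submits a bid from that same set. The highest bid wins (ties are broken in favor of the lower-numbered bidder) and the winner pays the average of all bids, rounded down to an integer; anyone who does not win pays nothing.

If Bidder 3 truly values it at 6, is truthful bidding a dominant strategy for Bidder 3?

Check each profile of the others' bids and compare truth against every alternative bid.
Others bid (2, 2, 2): truth gives 3, best alternative gives 0.
Others bid (2, 2, 6): truth gives 2, best alternative gives 0.
Others bid (2, 2, 19): truth gives 0, best alternative gives 0.
Others bid (2, 2, 24): truth gives 0, best alternative gives 0.
Others bid (2, 6, 2): truth gives 0, best alternative gives 0.
Others bid (2, 6, 6): truth gives 0, best alternative gives 0.
(Remaining 58 profiles checked similarly; truth is weakly best in each.)
In every case the truthful bid is at least as good as any alternative, so it is a dominant strategy.

Yes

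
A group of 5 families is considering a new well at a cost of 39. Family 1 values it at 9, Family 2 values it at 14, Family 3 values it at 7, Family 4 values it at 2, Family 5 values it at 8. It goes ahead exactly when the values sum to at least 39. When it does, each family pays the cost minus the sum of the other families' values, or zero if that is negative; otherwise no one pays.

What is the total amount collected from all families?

Total value 40 ≥ cost 39, so it is built.
Family 1: others sum to 31; max(0, 39 - 31) = 8.
Family 2: others sum to 26; max(0, 39 - 26) = 13.
Family 3: others sum to 33; max(0, 39 - 33) = 6.
Family 4: others sum to 38; max(0, 39 - 38) = 1.
Family 5: others sum to 32; max(0, 39 - 32) = 7.
Total collected = 8 + 13 + 6 + 1 + 7 = 35.

35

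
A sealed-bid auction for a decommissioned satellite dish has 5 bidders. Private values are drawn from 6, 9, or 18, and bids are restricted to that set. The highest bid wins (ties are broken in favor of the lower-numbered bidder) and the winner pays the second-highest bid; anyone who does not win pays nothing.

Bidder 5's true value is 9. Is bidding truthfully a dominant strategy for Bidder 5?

Check each profile of the others' bids and compare truth against every alternative bid.
Others bid (6, 6, 6, 6): truth gives 3, best alternative gives 3.
Others bid (6, 6, 6, 9): truth gives 0, best alternative gives 0.
Others bid (6, 6, 6, 18): truth gives 0, best alternative gives 0.
Others bid (6, 6, 9, 6): truth gives 0, best alternative gives 0.
Others bid (6, 6, 9, 9): truth gives 0, best alternative gives 0.
Others bid (6, 6, 9, 18): truth gives 0, best alternative gives 0.
(Remaining 75 profiles checked similarly; truth is weakly best in each.)
In every case the truthful bid is at least as good as any alternative, so it is a dominant strategy.

Yes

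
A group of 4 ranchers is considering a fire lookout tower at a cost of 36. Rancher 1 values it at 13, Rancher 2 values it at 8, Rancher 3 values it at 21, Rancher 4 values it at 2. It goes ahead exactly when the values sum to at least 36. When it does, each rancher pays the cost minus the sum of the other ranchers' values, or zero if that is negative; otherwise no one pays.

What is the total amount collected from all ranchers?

Total value 44 ≥ cost 36, so it is built.
Rancher 1: others sum to 31; max(0, 36 - 31) = 5.
Rancher 2: others sum to 36; max(0, 36 - 36) = 0.
Rancher 3: others sum to 23; max(0, 36 - 23) = 13.
Rancher 4: others sum to 42; max(0, 36 - 42) = 0.
Total collected = 5 + 0 + 13 + 0 = 18.

18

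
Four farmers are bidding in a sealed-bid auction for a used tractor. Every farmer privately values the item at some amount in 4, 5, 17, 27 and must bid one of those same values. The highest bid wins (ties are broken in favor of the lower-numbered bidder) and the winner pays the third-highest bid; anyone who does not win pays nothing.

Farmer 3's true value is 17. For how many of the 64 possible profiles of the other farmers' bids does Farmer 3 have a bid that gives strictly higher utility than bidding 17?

12

Others bid (4, 4, 27): truth gives 0; bid 27 gives 13 > 0. Violating.
Others bid (4, 5, 27): truth gives 0; bid 27 gives 12 > 0. Violating.
Others bid (4, 17, 4): truth gives 0; bid 27 gives 13 > 0. Violating.
Others bid (4, 17, 5): truth gives 0; bid 27 gives 12 > 0. Violating.
Others bid (4, 4, 4): truth gives 13; no alternative beats it.
Others bid (4, 4, 5): truth gives 13; no alternative beats it.
(Checking all 64 profiles: 12 have a profitable deviation, 52 do not.)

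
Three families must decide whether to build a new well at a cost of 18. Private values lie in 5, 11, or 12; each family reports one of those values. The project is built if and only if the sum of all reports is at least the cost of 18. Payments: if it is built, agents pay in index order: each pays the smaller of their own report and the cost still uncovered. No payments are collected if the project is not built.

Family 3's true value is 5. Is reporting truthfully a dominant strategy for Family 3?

Check each profile of the others' reports and compare truth against every alternative report.
Others report (5, 5): truth gives 0, best alternative gives -3.
Others report (11, 11): truth gives 5, best alternative gives 5.
Others report (11, 12): truth gives 5, best alternative gives 5.
Others report (12, 11): truth gives 5, best alternative gives 5.
Others report (12, 12): truth gives 5, best alternative gives 5.
Others report (5, 12): truth gives 4, best alternative gives 4.
(Remaining 3 profiles checked similarly; truth is weakly best in each.)
In every case the truthful report is at least as good as any alternative, so it is a dominant strategy.

Yes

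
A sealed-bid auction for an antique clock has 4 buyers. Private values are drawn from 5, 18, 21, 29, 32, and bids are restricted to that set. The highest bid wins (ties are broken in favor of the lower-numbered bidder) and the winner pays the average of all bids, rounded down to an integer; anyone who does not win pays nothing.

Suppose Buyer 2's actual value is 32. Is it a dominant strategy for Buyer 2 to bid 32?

No

Consider the case where Buyer 1 bids 5, Buyer 3 bids 5 and Buyer 4 bids 5.
Truthful bid 32: wins, pays 11, utility 32 - 11 = 21.
Bid 18 instead: wins, pays 8, utility 32 - 8 = 24.
Since 24 > 21, bidding 18 is strictly better here, so truthful bidding is not dominant.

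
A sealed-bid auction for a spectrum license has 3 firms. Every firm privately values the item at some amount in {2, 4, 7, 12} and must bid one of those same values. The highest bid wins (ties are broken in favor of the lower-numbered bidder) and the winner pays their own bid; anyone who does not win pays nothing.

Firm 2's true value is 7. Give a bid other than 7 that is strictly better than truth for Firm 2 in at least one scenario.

Suppose Firm 1 bids 2 and Firm 3 bids 2.
Bid 7: wins, pays 7, utility 7 - 7 = 0.
Bid 4: wins, pays 4, utility 7 - 4 = 3.
So bidding 4 beats truth here (3 > 0).

4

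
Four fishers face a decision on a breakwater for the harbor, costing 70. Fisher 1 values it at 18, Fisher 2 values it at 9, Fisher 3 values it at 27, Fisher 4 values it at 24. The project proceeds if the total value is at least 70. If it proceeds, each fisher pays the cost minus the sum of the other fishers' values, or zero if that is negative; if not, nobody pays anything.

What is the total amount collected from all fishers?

Total value 78 ≥ cost 70, so it is built.
Fisher 1: others sum to 60; max(0, 70 - 60) = 10.
Fisher 2: others sum to 69; max(0, 70 - 69) = 1.
Fisher 3: others sum to 51; max(0, 70 - 51) = 19.
Fisher 4: others sum to 54; max(0, 70 - 54) = 16.
Total collected = 10 + 1 + 19 + 16 = 46.

46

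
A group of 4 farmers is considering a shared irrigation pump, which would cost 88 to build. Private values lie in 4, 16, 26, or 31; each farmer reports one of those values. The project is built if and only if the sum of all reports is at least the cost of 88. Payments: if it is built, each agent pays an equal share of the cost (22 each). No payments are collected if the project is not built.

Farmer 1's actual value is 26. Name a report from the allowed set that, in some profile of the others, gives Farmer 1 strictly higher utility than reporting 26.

Suppose Farmer 2 reports 4, Farmer 3 reports 26 and Farmer 4 reports 31.
Report 26: project not built, utility 0.
Report 31: project built, pays 22, utility 26 - 22 = 4.
So reporting 31 beats truth here (4 > 0).

31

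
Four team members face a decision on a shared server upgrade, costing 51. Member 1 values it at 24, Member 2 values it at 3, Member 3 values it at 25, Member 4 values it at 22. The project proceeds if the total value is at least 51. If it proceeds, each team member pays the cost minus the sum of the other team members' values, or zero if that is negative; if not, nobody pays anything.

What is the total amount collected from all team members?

3

Total value 74 ≥ cost 51, so it is built.
Member 1: others sum to 50; max(0, 51 - 50) = 1.
Member 2: others sum to 71; max(0, 51 - 71) = 0.
Member 3: others sum to 49; max(0, 51 - 49) = 2.
Member 4: others sum to 52; max(0, 51 - 52) = 0.
Total collected = 1 + 0 + 2 + 0 = 3.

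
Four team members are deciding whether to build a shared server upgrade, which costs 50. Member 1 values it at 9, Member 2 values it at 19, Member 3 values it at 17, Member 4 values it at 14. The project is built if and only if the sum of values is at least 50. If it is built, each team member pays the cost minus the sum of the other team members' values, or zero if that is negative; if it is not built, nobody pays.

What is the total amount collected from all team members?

23

Total value 59 ≥ cost 50, so it is built.
Member 1: others sum to 50; max(0, 50 - 50) = 0.
Member 2: others sum to 40; max(0, 50 - 40) = 10.
Member 3: others sum to 42; max(0, 50 - 42) = 8.
Member 4: others sum to 45; max(0, 50 - 45) = 5.
Total collected = 0 + 10 + 8 + 5 = 23.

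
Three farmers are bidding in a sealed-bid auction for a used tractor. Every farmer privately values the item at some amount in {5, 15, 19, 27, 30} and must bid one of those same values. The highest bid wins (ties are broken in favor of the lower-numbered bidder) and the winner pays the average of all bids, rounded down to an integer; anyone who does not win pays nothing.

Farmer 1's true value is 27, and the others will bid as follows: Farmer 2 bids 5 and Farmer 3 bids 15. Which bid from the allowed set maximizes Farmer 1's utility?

15

Bid 5: loses, pays 0, utility 0.
Bid 15: wins, pays 11, utility 27 - 11 = 16.
Bid 19: wins, pays 13, utility 27 - 13 = 14.
Bid 27: wins, pays 15, utility 27 - 15 = 12.
Bid 30: wins, pays 16, utility 27 - 16 = 11.
The best choice is 15 with utility 16.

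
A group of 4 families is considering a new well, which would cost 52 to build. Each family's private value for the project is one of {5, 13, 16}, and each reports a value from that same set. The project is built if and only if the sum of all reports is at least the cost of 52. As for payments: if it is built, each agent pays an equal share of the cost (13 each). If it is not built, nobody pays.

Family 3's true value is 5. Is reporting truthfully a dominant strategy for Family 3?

Check each profile of the others' reports and compare truth against every alternative report.
Others report (13, 13, 13): truth gives 0, best alternative gives -8.
Others report (13, 13, 16): truth gives 0, best alternative gives -8.
Others report (13, 16, 13): truth gives 0, best alternative gives -8.
Others report (13, 16, 16): truth gives 0, best alternative gives -8.
Others report (16, 13, 13): truth gives 0, best alternative gives -8.
Others report (16, 13, 16): truth gives 0, best alternative gives -8.
(Remaining 21 profiles checked similarly; truth is weakly best in each.)
In every case the truthful report is at least as good as any alternative, so it is a dominant strategy.

Yes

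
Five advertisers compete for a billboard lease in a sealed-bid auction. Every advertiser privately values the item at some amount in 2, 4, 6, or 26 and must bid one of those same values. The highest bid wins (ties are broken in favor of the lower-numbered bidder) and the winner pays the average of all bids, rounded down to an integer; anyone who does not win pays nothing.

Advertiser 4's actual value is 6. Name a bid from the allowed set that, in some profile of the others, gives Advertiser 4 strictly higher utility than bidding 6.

4

Suppose Advertiser 1 bids 2, Advertiser 2 bids 2, Advertiser 3 bids 2 and Advertiser 5 bids 4.
Bid 6: wins, pays 3, utility 6 - 3 = 3.
Bid 4: wins, pays 2, utility 6 - 2 = 4.
So bidding 4 beats truth here (4 > 3).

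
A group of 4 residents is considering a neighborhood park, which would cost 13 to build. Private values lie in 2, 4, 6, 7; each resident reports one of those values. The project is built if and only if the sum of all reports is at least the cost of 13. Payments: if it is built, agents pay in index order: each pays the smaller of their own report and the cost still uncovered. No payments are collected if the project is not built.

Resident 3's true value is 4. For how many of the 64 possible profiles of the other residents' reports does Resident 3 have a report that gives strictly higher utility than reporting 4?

30

Others report (2, 2, 7): truth gives 0; report 2 gives 2 > 0. Violating.
Others report (2, 4, 6): truth gives 0; report 2 gives 2 > 0. Violating.
Others report (2, 4, 7): truth gives 0; report 2 gives 2 > 0. Violating.
Others report (2, 6, 4): truth gives 0; report 2 gives 2 > 0. Violating.
Others report (2, 2, 2): truth gives 0; no alternative beats it.
Others report (2, 2, 4): truth gives 0; no alternative beats it.
(Checking all 64 profiles: 30 have a profitable deviation, 34 do not.)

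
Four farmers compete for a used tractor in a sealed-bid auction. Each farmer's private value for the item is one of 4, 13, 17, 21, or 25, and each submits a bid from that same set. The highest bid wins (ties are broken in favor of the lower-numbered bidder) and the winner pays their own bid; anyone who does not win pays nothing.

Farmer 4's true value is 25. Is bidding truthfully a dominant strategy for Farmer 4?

No

Consider the case where Farmer 1 bids 4, Farmer 2 bids 4 and Farmer 3 bids 4.
Truthful bid 25: wins, pays 25, utility 25 - 25 = 0.
Bid 13 instead: wins, pays 13, utility 25 - 13 = 12.
Since 12 > 0, bidding 13 is strictly better here, so truthful bidding is not dominant.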